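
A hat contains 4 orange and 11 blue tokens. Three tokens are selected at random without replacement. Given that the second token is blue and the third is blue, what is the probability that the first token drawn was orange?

P(first=orange and the second token is blue and the third is blue) = (4/15)·(11/14)·(10/13) = 44/273.
P(E) = Σ over first color = 44/273 + 33/91 = 11/21.
By Bayes, P(first=orange | E) = 44/273 / 11/21 = 4/13 ≈ 0.3077.

4/13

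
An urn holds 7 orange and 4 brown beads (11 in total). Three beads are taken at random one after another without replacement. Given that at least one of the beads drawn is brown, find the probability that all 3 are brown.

2/65

P(all 3 brown) = C(4,3)/C(11,3) = 4/165; P(at least one brown) = 1 − C(7,3)/C(11,3) = 26/33.
Since 'all 3 brown' ⊆ 'at least one brown', P(all 3 | at least one) = 4/165 / 26/33 = 2/65 ≈ 0.0308.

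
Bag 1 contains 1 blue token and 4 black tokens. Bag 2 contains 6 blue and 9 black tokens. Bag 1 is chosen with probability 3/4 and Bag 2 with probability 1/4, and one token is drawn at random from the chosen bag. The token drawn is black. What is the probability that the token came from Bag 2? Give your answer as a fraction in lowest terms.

1/5

P(black | Bag 1) = 4/5; P(black | Bag 2) = 3/5.
P(black) = 3/4·4/5 + 1/4·3/5 = 3/4.
By Bayes' rule, P(Bag 2 | black) = 3/20 / 3/4 = 1/5 ≈ 0.2000.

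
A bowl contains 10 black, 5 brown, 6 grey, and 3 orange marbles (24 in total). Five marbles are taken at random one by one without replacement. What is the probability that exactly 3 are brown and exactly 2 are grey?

Unordered draws without replacement: count favorable combinations over C(24,5).
Favorable = C(10,0) · C(5,3) · C(6,2) · C(3,0) = 150; total = C(24,5) = 42504.
P = 150/42504 = 25/7084 ≈ 0.0035.

25/7084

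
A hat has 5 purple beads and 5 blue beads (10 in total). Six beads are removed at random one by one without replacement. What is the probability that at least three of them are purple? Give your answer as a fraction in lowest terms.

Sum the hypergeometric tail for j = 3,…,5 purple beads.
Favorable = C(5,3)·C(5,3) + C(5,4)·C(5,2) + C(5,5)·C(5,1) = 155; total = C(10,6) = 210.
P = 155/210 = 31/42 ≈ 0.7381.

31/42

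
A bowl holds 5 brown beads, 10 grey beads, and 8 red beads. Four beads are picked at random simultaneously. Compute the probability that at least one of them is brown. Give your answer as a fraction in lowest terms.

1159/1771

Use the complement: P(at least one brown) = 1 − P(no brown).
P(none) = C(18,4)/C(23,4) = 3060/8855.
So P = 1 − 3060/8855 = 1159/1771 ≈ 0.6544.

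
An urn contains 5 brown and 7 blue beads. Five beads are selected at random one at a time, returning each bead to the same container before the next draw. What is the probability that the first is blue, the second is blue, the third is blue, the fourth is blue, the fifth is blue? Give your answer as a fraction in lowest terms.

Multiply the conditional probability of each draw in order, with replacement (the composition resets each draw).
P = (7/12) · (7/12) · (7/12) · (7/12) · (7/12) = 16807/248832 ≈ 0.0675.

16807/248832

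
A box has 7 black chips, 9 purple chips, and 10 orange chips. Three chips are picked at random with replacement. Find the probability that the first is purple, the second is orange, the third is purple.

Multiply the conditional probability of each draw in order, with replacement (the composition resets each draw).
P = (9/26) · (10/26) · (9/26) = 405/8788 ≈ 0.0461.

405/8788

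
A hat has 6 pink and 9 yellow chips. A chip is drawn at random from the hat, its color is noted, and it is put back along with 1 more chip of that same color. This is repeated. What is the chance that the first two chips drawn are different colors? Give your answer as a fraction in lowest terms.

Either yellow then pink, or pink then yellow; after the first draw the total is 16.
P = (9/15)·(6/16) + (6/15)·(9/16) = 9/20 ≈ 0.4500.

9/20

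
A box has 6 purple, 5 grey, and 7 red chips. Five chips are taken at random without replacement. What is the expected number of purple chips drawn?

5/3

By linearity of expectation, E[X] = Σ P(draw i is purple); by symmetry each draw (even without replacement) has P(purple) = 6/18.
E[X] = 5 · 6/18 = 5/3 ≈ 1.6667.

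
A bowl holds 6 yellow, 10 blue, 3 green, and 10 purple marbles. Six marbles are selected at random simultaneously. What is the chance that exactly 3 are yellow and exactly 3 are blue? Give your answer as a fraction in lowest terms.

Unordered draws without replacement: count favorable combinations over C(29,6).
Favorable = C(6,3) · C(10,3) · C(3,0) · C(10,0) = 2400; total = C(29,6) = 475020.
P = 2400/475020 = 40/7917 ≈ 0.0051.

40/7917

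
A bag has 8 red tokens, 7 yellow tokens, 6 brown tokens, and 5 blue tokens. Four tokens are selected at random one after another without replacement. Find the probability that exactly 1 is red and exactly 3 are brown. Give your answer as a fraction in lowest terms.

Unordered draws without replacement: count favorable combinations over C(26,4).
Favorable = C(8,1) · C(7,0) · C(6,3) · C(5,0) = 160; total = C(26,4) = 14950.
P = 160/14950 = 16/1495 ≈ 0.0107.

16/1495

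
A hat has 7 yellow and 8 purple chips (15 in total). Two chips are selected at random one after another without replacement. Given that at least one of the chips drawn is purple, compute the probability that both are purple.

P(both purple) = C(8,2)/C(15,2) = 4/15; P(at least one purple) = 1 − C(7,2)/C(15,2) = 4/5.
Since 'both purple' ⊆ 'at least one purple', P(both | at least one) = 4/15 / 4/5 = 1/3 ≈ 0.3333.

1/3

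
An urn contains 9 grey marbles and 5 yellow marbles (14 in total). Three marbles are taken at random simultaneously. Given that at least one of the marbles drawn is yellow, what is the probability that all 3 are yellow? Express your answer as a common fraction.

1/28

P(all 3 yellow) = C(5,3)/C(14,3) = 5/182; P(at least one yellow) = 1 − C(9,3)/C(14,3) = 10/13.
Since 'all 3 yellow' ⊆ 'at least one yellow', P(all 3 | at least one) = 5/182 / 10/13 = 1/28 ≈ 0.0357.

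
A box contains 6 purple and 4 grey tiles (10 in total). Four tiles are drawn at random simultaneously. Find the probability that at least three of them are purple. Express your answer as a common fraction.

19/42

Sum the hypergeometric tail for j = 3,…,4 purple tiles.
Favorable = C(6,3)·C(4,1) + C(6,4)·C(4,0) = 95; total = C(10,4) = 210.
P = 95/210 = 19/42 ≈ 0.4524.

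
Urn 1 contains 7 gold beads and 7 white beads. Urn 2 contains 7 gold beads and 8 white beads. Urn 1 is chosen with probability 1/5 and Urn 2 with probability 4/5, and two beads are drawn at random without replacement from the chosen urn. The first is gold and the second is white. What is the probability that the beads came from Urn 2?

416/521

P(E | Urn 1) = 7/26; P(E | Urn 2) = 4/15.
P(E) = 1/5·7/26 + 4/5·4/15 = 521/1950.
By Bayes' rule, P(Urn 2 | E) = 16/75 / 521/1950 = 416/521 ≈ 0.7985.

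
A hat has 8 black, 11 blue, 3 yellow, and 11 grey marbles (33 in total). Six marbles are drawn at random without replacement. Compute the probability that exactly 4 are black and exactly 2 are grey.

25/7192

Unordered draws without replacement: count favorable combinations over C(33,6).
Favorable = C(8,4) · C(11,0) · C(3,0) · C(11,2) = 3850; total = C(33,6) = 1107568.
P = 3850/1107568 = 25/7192 ≈ 0.0035.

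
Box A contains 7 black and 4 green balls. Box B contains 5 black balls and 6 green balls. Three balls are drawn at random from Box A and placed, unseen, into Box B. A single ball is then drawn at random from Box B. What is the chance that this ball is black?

Condition on how many of the transferred balls are black (from Box A: 7 black of 11; then Box B has 14 total).
  0 black: C(7,0)C(4,3)/C(11,3) = 4/165; then P = 5/14
  1 black: C(7,1)C(4,2)/C(11,3) = 14/55; then P = 6/14
  2 black: C(7,2)C(4,1)/C(11,3) = 28/55; then P = 7/14
  3 black: C(7,3)C(4,0)/C(11,3) = 7/33; then P = 8/14
P(black from Box B) = 38/77 ≈ 0.4935.

38/77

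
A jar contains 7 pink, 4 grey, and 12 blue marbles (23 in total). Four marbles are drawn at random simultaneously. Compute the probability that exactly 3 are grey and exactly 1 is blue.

48/8855

Unordered draws without replacement: count favorable combinations over C(23,4).
Favorable = C(7,0) · C(4,3) · C(12,1) = 48; total = C(23,4) = 8855.
P = 48/8855 = 48/8855 ≈ 0.0054.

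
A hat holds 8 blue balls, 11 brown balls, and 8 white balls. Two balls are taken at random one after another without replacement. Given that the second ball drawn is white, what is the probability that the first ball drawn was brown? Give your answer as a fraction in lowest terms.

P(first=brown and the second ball drawn is white) = (11/27)·(8/26) = 44/351.
P(the second ball drawn is white) = Σ over first color = 32/351 + 44/351 + 28/351 = 8/27.
By Bayes, P(first=brown | the second ball drawn is white) = 44/351 / 8/27 = 11/26 ≈ 0.4231.

11/26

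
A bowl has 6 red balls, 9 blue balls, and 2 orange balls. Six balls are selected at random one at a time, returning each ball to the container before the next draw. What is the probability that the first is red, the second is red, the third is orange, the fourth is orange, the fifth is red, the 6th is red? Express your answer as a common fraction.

5184/24137569

Multiply the conditional probability of each draw in order, with replacement (the composition resets each draw).
P = (6/17) · (6/17) · (2/17) · (2/17) · (6/17) · (6/17) = 5184/24137569 ≈ 0.0002.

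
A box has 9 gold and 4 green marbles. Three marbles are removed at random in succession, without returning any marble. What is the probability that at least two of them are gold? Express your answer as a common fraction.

114/143

Sum the hypergeometric tail for j = 2,…,3 gold marbles.
Favorable = C(9,2)·C(4,1) + C(9,3)·C(4,0) = 228; total = C(13,3) = 286.
P = 228/286 = 114/143 ≈ 0.7972.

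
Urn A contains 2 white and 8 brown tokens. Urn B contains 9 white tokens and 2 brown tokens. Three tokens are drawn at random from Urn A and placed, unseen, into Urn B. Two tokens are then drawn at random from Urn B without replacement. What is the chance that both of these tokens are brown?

23/273

Condition on how many of the transferred tokens are brown (from Urn A: 8 brown of 10; then Urn B has 14 total).
  1 brown: C(8,1)C(2,2)/C(10,3) = 1/15; then P = C(3,2)/C(14,2) = 3/91
  2 brown: C(8,2)C(2,1)/C(10,3) = 7/15; then P = C(4,2)/C(14,2) = 6/91
  3 brown: C(8,3)C(2,0)/C(10,3) = 7/15; then P = C(5,2)/C(14,2) = 10/91
P(both brown) = 23/273 ≈ 0.0842.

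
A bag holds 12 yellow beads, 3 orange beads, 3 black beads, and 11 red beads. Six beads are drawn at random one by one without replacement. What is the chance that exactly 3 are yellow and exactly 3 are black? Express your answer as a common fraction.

11/23751

Unordered draws without replacement: count favorable combinations over C(29,6).
Favorable = C(12,3) · C(3,0) · C(3,3) · C(11,0) = 220; total = C(29,6) = 475020.
P = 220/475020 = 11/23751 ≈ 0.0005.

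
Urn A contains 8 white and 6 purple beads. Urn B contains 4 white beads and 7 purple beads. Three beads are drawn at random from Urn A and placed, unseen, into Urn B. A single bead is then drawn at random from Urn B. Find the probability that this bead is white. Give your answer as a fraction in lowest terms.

Condition on how many of the transferred beads are white (from Urn A: 8 white of 14; then Urn B has 14 total).
  0 white: C(8,0)C(6,3)/C(14,3) = 5/91; then P = 4/14
  1 white: C(8,1)C(6,2)/C(14,3) = 30/91; then P = 5/14
  2 white: C(8,2)C(6,1)/C(14,3) = 6/13; then P = 6/14
  3 white: C(8,3)C(6,0)/C(14,3) = 2/13; then P = 7/14
P(white from Urn B) = 20/49 ≈ 0.4082.

20/49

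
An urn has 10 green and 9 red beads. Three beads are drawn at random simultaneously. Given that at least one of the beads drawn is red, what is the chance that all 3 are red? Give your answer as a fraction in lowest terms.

P(all 3 red) = C(9,3)/C(19,3) = 28/323; P(at least one red) = 1 − C(10,3)/C(19,3) = 283/323.
Since 'all 3 red' ⊆ 'at least one red', P(all 3 | at least one) = 28/323 / 283/323 = 28/283 ≈ 0.0989.

28/283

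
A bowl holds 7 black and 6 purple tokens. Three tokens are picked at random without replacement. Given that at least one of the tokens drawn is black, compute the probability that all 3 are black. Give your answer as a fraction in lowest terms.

5/38

P(all 3 black) = C(7,3)/C(13,3) = 35/286; P(at least one black) = 1 − C(6,3)/C(13,3) = 133/143.
Since 'all 3 black' ⊆ 'at least one black', P(all 3 | at least one) = 35/286 / 133/143 = 5/38 ≈ 0.1316.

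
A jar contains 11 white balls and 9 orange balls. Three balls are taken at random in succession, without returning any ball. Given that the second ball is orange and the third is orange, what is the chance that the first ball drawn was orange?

P(first=orange and the second ball is orange and the third is orange) = (9/20)·(8/19)·(7/18) = 7/95.
P(E) = Σ over first color = 11/95 + 7/95 = 18/95.
By Bayes, P(first=orange | E) = 7/95 / 18/95 = 7/18 ≈ 0.3889.

7/18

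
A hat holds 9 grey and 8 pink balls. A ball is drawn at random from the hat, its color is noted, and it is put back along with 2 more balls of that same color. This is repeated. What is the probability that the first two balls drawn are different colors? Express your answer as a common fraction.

Either grey then pink, or pink then grey; after the first draw the total is 19.
P = (9/17)·(8/19) + (8/17)·(9/19) = 144/323 ≈ 0.4458.

144/323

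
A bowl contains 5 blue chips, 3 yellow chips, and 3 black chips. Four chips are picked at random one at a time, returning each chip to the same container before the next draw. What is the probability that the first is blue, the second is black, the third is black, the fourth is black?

135/14641

Multiply the conditional probability of each draw in order, with replacement (the composition resets each draw).
P = (5/11) · (3/11) · (3/11) · (3/11) = 135/14641 ≈ 0.0092.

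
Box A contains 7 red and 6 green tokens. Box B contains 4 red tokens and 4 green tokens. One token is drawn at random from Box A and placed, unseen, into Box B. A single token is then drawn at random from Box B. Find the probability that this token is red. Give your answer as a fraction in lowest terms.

Condition on how many of the transferred tokens are red (from Box A: 7 red of 13; then Box B has 9 total).
  0 red: C(7,0)C(6,1)/C(13,1) = 6/13; then P = 4/9
  1 red: C(7,1)C(6,0)/C(13,1) = 7/13; then P = 5/9
P(red from Box B) = 59/117 ≈ 0.5043.

59/117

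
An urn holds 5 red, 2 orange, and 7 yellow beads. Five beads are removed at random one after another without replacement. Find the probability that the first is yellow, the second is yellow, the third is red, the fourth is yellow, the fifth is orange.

Multiply the conditional probability of each draw in order, without replacement, so each draw removes one from its color and from the total.
P = (7/14) · (6/13) · (5/12) · (5/11) · (2/10) = 5/572 ≈ 0.0087.

5/572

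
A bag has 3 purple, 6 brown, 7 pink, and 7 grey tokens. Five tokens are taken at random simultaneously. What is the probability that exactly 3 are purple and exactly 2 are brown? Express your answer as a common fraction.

Unordered draws without replacement: count favorable combinations over C(23,5).
Favorable = C(3,3) · C(6,2) · C(7,0) · C(7,0) = 15; total = C(23,5) = 33649.
P = 15/33649 = 15/33649 ≈ 0.0004.

15/33649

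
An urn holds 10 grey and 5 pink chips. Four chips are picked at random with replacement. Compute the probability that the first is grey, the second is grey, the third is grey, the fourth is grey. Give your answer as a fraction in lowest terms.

Multiply the conditional probability of each draw in order, with replacement (the composition resets each draw).
P = (10/15) · (10/15) · (10/15) · (10/15) = 16/81 ≈ 0.1975.

16/81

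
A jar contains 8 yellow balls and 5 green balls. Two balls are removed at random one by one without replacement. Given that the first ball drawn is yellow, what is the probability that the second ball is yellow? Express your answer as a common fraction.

7/12

After removing 1 yellow, the jar has 7 yellow out of 12 remaining.
P(second is yellow | given) = 7/12 ≈ 0.5833.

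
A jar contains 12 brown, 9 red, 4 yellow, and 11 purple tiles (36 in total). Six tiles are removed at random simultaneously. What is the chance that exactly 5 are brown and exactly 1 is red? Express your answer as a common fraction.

27/7378

Unordered draws without replacement: count favorable combinations over C(36,6).
Favorable = C(12,5) · C(9,1) · C(4,0) · C(11,0) = 7128; total = C(36,6) = 1947792.
P = 7128/1947792 = 27/7378 ≈ 0.0037.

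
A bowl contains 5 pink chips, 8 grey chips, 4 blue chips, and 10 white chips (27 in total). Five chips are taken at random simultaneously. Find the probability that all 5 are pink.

1/80730

Unordered draws without replacement: count favorable combinations over C(27,5).
Favorable = C(5,5) · C(8,0) · C(4,0) · C(10,0) = 1; total = C(27,5) = 80730.
P = 1/80730 = 1/80730 ≈ 0.0000.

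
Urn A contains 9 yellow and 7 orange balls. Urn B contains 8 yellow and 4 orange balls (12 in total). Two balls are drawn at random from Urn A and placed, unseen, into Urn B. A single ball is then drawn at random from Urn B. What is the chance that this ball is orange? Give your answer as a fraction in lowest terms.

Condition on how many of the transferred balls are orange (from Urn A: 7 orange of 16; then Urn B has 14 total).
  0 orange: C(7,0)C(9,2)/C(16,2) = 3/10; then P = 4/14
  1 orange: C(7,1)C(9,1)/C(16,2) = 21/40; then P = 5/14
  2 orange: C(7,2)C(9,0)/C(16,2) = 7/40; then P = 6/14
P(orange from Urn B) = 39/112 ≈ 0.3482.

39/112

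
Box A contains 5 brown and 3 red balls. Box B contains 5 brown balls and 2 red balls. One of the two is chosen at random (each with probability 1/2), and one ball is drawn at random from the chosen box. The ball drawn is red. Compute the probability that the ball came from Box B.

P(red | Box A) = 3/8; P(red | Box B) = 2/7.
P(red) = 1/2·3/8 + 1/2·2/7 = 37/112.
By Bayes' rule, P(Box B | red) = 1/7 / 37/112 = 16/37 ≈ 0.4324.

16/37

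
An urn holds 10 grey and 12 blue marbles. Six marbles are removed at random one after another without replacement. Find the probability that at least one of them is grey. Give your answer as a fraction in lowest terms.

Use the complement: P(at least one grey) = 1 − P(no grey).
P(none) = C(12,6)/C(22,6) = 924/74613.
So P = 1 − 924/74613 = 319/323 ≈ 0.9876.

319/323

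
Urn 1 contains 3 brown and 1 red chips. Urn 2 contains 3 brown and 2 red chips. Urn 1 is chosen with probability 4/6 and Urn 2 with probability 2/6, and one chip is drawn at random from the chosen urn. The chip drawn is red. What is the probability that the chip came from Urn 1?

5/9

P(red | Urn 1) = 1/4; P(red | Urn 2) = 2/5.
P(red) = 2/3·1/4 + 1/3·2/5 = 3/10.
By Bayes' rule, P(Urn 1 | red) = 1/6 / 3/10 = 5/9 ≈ 0.5556.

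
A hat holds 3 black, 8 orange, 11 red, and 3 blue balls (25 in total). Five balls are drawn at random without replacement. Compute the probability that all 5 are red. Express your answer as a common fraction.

Unordered draws without replacement: count favorable combinations over C(25,5).
Favorable = C(3,0) · C(8,0) · C(11,5) · C(3,0) = 462; total = C(25,5) = 53130.
P = 462/53130 = 1/115 ≈ 0.0087.

1/115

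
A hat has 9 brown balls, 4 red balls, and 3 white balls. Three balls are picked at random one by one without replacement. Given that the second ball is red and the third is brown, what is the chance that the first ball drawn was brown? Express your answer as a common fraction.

P(first=brown and the second ball is red and the third is brown) = (9/16)·(4/15)·(8/14) = 3/35.
P(E) = Σ over first color = 3/35 + 9/280 + 9/280 = 3/20.
By Bayes, P(first=brown | E) = 3/35 / 3/20 = 4/7 ≈ 0.5714.

4/7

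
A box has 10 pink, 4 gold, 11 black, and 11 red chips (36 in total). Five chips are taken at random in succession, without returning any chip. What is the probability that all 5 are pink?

Unordered draws without replacement: count favorable combinations over C(36,5).
Favorable = C(10,5) · C(4,0) · C(11,0) · C(11,0) = 252; total = C(36,5) = 376992.
P = 252/376992 = 1/1496 ≈ 0.0007.

1/1496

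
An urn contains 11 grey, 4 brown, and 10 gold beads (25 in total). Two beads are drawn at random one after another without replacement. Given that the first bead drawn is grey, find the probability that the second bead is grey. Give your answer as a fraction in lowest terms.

After removing 1 grey, the urn has 10 grey out of 24 remaining.
P(second is grey | given) = 10/24 = 5/12 ≈ 0.4167.

5/12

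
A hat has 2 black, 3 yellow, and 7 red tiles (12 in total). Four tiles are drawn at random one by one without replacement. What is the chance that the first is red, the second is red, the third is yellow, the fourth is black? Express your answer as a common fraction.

7/330

Multiply the conditional probability of each draw in order, without replacement, so each draw removes one from its color and from the total.
P = (7/12) · (6/11) · (3/10) · (2/9) = 7/330 ≈ 0.0212.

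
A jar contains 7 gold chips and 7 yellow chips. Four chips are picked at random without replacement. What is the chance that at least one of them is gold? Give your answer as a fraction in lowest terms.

138/143

Use the complement: P(at least one gold) = 1 − P(no gold).
P(none) = C(7,4)/C(14,4) = 35/1001.
So P = 1 − 35/1001 = 138/143 ≈ 0.9650.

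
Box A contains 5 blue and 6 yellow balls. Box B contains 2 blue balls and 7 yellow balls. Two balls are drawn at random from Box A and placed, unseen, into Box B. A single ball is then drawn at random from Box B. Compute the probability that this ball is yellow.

Condition on how many of the transferred balls are yellow (from Box A: 6 yellow of 11; then Box B has 11 total).
  0 yellow: C(6,0)C(5,2)/C(11,2) = 2/11; then P = 7/11
  1 yellow: C(6,1)C(5,1)/C(11,2) = 6/11; then P = 8/11
  2 yellow: C(6,2)C(5,0)/C(11,2) = 3/11; then P = 9/11
P(yellow from Box B) = 89/121 ≈ 0.7355.

89/121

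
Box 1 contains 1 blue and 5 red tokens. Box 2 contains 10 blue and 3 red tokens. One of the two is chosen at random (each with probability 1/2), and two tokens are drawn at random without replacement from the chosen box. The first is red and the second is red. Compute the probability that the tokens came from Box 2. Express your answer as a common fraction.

P(E | Box 1) = 2/3; P(E | Box 2) = 1/26.
P(E) = 1/2·2/3 + 1/2·1/26 = 55/156.
By Bayes' rule, P(Box 2 | E) = 1/52 / 55/156 = 3/55 ≈ 0.0545.

3/55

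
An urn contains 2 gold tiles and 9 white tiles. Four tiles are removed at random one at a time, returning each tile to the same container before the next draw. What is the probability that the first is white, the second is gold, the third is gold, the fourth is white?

324/14641

Multiply the conditional probability of each draw in order, with replacement (the composition resets each draw).
P = (9/11) · (2/11) · (2/11) · (9/11) = 324/14641 ≈ 0.0221.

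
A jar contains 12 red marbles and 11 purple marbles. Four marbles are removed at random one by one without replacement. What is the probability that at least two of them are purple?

108/161

Sum the hypergeometric tail for j = 2,…,4 purple marbles.
Favorable = C(11,2)·C(12,2) + C(11,3)·C(12,1) + C(11,4)·C(12,0) = 5940; total = C(23,4) = 8855.
P = 5940/8855 = 108/161 ≈ 0.6708.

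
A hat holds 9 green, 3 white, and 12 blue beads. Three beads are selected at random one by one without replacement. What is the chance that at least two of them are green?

Sum the hypergeometric tail for j = 2,…,3 green beads.
Favorable = C(9,2)·C(15,1) + C(9,3)·C(15,0) = 624; total = C(24,3) = 2024.
P = 624/2024 = 78/253 ≈ 0.3083.

78/253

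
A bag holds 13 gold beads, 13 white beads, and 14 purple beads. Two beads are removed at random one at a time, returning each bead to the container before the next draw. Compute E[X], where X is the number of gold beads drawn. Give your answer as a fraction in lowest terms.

By linearity of expectation, E[X] = Σ P(draw i is gold); each independent draw has P(gold) = 13/40.
E[X] = 2 · 13/40 = 13/20 ≈ 0.6500.

13/20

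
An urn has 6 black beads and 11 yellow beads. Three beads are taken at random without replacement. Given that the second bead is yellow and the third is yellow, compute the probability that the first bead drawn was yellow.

P(first=yellow and the second bead is yellow and the third is yellow) = (11/17)·(10/16)·(9/15) = 33/136.
P(E) = Σ over first color = 11/68 + 33/136 = 55/136.
By Bayes, P(first=yellow | E) = 33/136 / 55/136 = 3/5 ≈ 0.6000.

3/5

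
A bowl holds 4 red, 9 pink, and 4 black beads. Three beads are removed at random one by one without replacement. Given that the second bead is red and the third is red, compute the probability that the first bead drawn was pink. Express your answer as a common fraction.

3/5

P(first=pink and the second bead is red and the third is red) = (9/17)·(4/16)·(3/15) = 9/340.
P(E) = Σ over first color = 1/170 + 9/340 + 1/85 = 3/68.
By Bayes, P(first=pink | E) = 9/340 / 3/68 = 3/5 ≈ 0.6000.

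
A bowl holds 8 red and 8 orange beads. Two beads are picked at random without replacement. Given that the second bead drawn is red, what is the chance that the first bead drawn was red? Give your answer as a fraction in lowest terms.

P(first=red and the second bead drawn is red) = (8/16)·(7/15) = 7/30.
P(the second bead drawn is red) = Σ over first color = 7/30 + 4/15 = 1/2.
By Bayes, P(first=red | the second bead drawn is red) = 7/30 / 1/2 = 7/15 ≈ 0.4667.

7/15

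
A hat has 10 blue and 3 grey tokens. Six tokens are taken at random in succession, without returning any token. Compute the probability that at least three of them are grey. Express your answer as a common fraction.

Sum the hypergeometric tail for j = 3,…,3 grey tokens.
Favorable = C(3,3)·C(10,3) = 120; total = C(13,6) = 1716.
P = 120/1716 = 10/143 ≈ 0.0699.

10/143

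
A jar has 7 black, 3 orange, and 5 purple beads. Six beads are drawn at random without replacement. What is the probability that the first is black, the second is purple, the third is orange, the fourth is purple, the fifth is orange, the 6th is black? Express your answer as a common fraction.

Multiply the conditional probability of each draw in order, without replacement, so each draw removes one from its color and from the total.
P = (7/15) · (5/14) · (3/13) · (4/12) · (2/11) · (6/10) = 1/715 ≈ 0.0014.

1/715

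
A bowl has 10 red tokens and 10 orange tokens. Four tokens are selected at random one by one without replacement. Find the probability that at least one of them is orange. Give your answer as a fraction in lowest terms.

Use the complement: P(at least one orange) = 1 − P(no orange).
P(none) = C(10,4)/C(20,4) = 210/4845.
So P = 1 − 210/4845 = 309/323 ≈ 0.9567.

309/323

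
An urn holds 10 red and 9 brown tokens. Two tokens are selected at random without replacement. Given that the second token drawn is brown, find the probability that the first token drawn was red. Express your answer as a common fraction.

P(first=red and the second token drawn is brown) = (10/19)·(9/18) = 5/19.
P(the second token drawn is brown) = Σ over first color = 5/19 + 4/19 = 9/19.
By Bayes, P(first=red | the second token drawn is brown) = 5/19 / 9/19 = 5/9 ≈ 0.5556.

5/9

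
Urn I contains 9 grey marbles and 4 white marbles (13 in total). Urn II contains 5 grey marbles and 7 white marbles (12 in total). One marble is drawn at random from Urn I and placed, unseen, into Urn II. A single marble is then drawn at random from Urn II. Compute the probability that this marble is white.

95/169

Condition on how many of the transferred marbles are white (from Urn I: 4 white of 13; then Urn II has 13 total).
  0 white: C(4,0)C(9,1)/C(13,1) = 9/13; then P = 7/13
  1 white: C(4,1)C(9,0)/C(13,1) = 4/13; then P = 8/13
P(white from Urn II) = 95/169 ≈ 0.5621.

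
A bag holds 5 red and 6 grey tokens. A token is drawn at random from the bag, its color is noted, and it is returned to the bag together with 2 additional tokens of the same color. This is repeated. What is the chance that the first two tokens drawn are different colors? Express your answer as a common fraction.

Either grey then red, or red then grey; after the first draw the total is 13.
P = (6/11)·(5/13) + (5/11)·(6/13) = 60/143 ≈ 0.4196.

60/143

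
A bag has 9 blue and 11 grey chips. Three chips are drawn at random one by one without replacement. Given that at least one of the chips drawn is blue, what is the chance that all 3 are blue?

P(all 3 blue) = C(9,3)/C(20,3) = 7/95; P(at least one blue) = 1 − C(11,3)/C(20,3) = 65/76.
Since 'all 3 blue' ⊆ 'at least one blue', P(all 3 | at least one) = 7/95 / 65/76 = 28/325 ≈ 0.0862.

28/325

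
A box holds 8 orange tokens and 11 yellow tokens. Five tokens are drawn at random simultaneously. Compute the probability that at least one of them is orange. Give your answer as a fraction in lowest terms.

1861/1938

Use the complement: P(at least one orange) = 1 − P(no orange).
P(none) = C(11,5)/C(19,5) = 462/11628.
So P = 1 − 462/11628 = 1861/1938 ≈ 0.9603.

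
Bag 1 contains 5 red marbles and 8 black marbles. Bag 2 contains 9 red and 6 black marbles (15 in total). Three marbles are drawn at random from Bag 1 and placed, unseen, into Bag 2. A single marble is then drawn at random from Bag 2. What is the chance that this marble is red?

22/39

Condition on how many of the transferred marbles are red (from Bag 1: 5 red of 13; then Bag 2 has 18 total).
  0 red: C(5,0)C(8,3)/C(13,3) = 28/143; then P = 9/18
  1 red: C(5,1)C(8,2)/C(13,3) = 70/143; then P = 10/18
  2 red: C(5,2)C(8,1)/C(13,3) = 40/143; then P = 11/18
  3 red: C(5,3)C(8,0)/C(13,3) = 5/143; then P = 12/18
P(red from Bag 2) = 22/39 ≈ 0.5641.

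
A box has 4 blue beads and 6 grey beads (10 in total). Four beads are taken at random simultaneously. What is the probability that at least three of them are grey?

19/42

Sum the hypergeometric tail for j = 3,…,4 grey beads.
Favorable = C(6,3)·C(4,1) + C(6,4)·C(4,0) = 95; total = C(10,4) = 210.
P = 95/210 = 19/42 ≈ 0.4524.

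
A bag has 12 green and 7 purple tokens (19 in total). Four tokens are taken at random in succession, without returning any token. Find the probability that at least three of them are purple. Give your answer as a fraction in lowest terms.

Sum the hypergeometric tail for j = 3,…,4 purple tokens.
Favorable = C(7,3)·C(12,1) + C(7,4)·C(12,0) = 455; total = C(19,4) = 3876.
P = 455/3876 = 455/3876 ≈ 0.1174.

455/3876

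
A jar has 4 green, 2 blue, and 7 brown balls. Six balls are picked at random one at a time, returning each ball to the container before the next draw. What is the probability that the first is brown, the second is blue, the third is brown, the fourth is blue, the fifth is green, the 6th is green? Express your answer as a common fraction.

3136/4826809

Multiply the conditional probability of each draw in order, with replacement (the composition resets each draw).
P = (7/13) · (2/13) · (7/13) · (2/13) · (4/13) · (4/13) = 3136/4826809 ≈ 0.0006.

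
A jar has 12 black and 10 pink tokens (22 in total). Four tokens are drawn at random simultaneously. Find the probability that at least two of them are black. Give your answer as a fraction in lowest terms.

103/133

Sum the hypergeometric tail for j = 2,…,4 black tokens.
Favorable = C(12,2)·C(10,2) + C(12,3)·C(10,1) + C(12,4)·C(10,0) = 5665; total = C(22,4) = 7315.
P = 5665/7315 = 103/133 ≈ 0.7744.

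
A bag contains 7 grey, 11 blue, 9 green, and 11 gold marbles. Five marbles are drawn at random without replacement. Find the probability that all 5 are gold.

Unordered draws without replacement: count favorable combinations over C(38,5).
Favorable = C(7,0) · C(11,0) · C(9,0) · C(11,5) = 462; total = C(38,5) = 501942.
P = 462/501942 = 11/11951 ≈ 0.0009.

11/11951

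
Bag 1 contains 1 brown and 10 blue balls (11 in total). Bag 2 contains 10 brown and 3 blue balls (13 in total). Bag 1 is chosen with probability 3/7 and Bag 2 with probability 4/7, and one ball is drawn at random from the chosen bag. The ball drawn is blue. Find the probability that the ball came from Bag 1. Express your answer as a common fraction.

65/87

P(blue | Bag 1) = 10/11; P(blue | Bag 2) = 3/13.
P(blue) = 3/7·10/11 + 4/7·3/13 = 522/1001.
By Bayes' rule, P(Bag 1 | blue) = 30/77 / 522/1001 = 65/87 ≈ 0.7471.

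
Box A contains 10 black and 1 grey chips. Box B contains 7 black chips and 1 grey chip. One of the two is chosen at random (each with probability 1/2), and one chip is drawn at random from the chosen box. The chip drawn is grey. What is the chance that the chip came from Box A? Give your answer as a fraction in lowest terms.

8/19

P(grey | Box A) = 1/11; P(grey | Box B) = 1/8.
P(grey) = 1/2·1/11 + 1/2·1/8 = 19/176.
By Bayes' rule, P(Box A | grey) = 1/22 / 19/176 = 8/19 ≈ 0.4211.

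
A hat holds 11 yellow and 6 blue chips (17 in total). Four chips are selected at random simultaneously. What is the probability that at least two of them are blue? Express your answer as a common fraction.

Sum the hypergeometric tail for j = 2,…,4 blue chips.
Favorable = C(6,2)·C(11,2) + C(6,3)·C(11,1) + C(6,4)·C(11,0) = 1060; total = C(17,4) = 2380.
P = 1060/2380 = 53/119 ≈ 0.4454.

53/119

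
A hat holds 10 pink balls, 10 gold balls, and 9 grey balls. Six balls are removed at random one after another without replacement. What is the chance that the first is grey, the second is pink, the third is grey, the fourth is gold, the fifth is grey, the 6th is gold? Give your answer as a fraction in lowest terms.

Multiply the conditional probability of each draw in order, without replacement, so each draw removes one from its color and from the total.
P = (9/29) · (10/28) · (8/27) · (10/26) · (7/25) · (9/24) = 1/754 ≈ 0.0013.

1/754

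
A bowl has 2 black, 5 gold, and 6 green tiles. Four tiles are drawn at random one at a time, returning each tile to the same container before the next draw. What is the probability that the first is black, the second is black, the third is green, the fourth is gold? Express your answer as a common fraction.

Multiply the conditional probability of each draw in order, with replacement (the composition resets each draw).
P = (2/13) · (2/13) · (6/13) · (5/13) = 120/28561 ≈ 0.0042.

120/28561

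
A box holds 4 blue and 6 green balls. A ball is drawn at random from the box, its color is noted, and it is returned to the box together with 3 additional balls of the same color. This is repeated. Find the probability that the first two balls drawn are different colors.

24/65

Either blue then green, or green then blue; after the first draw the total is 13.
P = (4/10)·(6/13) + (6/10)·(4/13) = 24/65 ≈ 0.3692.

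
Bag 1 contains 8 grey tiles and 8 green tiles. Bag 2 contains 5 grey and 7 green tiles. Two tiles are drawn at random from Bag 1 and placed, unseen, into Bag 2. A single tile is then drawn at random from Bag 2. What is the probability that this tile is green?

Condition on how many of the transferred tiles are green (from Bag 1: 8 green of 16; then Bag 2 has 14 total).
  0 green: C(8,0)C(8,2)/C(16,2) = 7/30; then P = 7/14
  1 green: C(8,1)C(8,1)/C(16,2) = 8/15; then P = 8/14
  2 green: C(8,2)C(8,0)/C(16,2) = 7/30; then P = 9/14
P(green from Bag 2) = 4/7 ≈ 0.5714.

4/7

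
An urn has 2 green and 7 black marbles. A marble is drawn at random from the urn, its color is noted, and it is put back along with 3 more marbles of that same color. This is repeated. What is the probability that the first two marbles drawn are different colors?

Either green then black, or black then green; after the first draw the total is 12.
P = (2/9)·(7/12) + (7/9)·(2/12) = 7/27 ≈ 0.2593.

7/27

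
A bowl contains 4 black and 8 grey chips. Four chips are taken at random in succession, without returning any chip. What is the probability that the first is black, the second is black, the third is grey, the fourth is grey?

Multiply the conditional probability of each draw in order, without replacement, so each draw removes one from its color and from the total.
P = (4/12) · (3/11) · (8/10) · (7/9) = 28/495 ≈ 0.0566.

28/495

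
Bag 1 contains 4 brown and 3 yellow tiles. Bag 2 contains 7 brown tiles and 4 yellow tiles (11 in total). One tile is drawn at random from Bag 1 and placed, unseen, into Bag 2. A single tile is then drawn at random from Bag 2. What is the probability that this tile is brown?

53/84

Condition on how many of the transferred tiles are brown (from Bag 1: 4 brown of 7; then Bag 2 has 12 total).
  0 brown: C(4,0)C(3,1)/C(7,1) = 3/7; then P = 7/12
  1 brown: C(4,1)C(3,0)/C(7,1) = 4/7; then P = 8/12
P(brown from Bag 2) = 53/84 ≈ 0.6310.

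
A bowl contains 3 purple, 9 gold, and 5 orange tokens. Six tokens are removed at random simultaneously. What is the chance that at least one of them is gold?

Use the complement: P(at least one gold) = 1 − P(no gold).
P(none) = C(8,6)/C(17,6) = 28/12376.
So P = 1 − 28/12376 = 441/442 ≈ 0.9977.

441/442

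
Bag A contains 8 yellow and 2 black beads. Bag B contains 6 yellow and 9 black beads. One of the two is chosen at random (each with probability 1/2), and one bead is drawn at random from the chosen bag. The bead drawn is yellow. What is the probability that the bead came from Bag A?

2/3

P(yellow | Bag A) = 4/5; P(yellow | Bag B) = 2/5.
P(yellow) = 1/2·4/5 + 1/2·2/5 = 3/5.
By Bayes' rule, P(Bag A | yellow) = 2/5 / 3/5 = 2/3 ≈ 0.6667.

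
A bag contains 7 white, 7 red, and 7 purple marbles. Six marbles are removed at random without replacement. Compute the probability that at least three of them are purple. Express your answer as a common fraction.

Sum the hypergeometric tail for j = 3,…,6 purple marbles.
Favorable = C(7,3)·C(14,3) + C(7,4)·C(14,2) + C(7,5)·C(14,1) + C(7,6)·C(14,0) = 16226; total = C(21,6) = 54264.
P = 16226/54264 = 61/204 ≈ 0.2990.

61/204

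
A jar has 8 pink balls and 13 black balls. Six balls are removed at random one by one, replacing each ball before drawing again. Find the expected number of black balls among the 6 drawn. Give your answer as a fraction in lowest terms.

26/7

By linearity of expectation, E[X] = Σ P(draw i is black); each independent draw has P(black) = 13/21.
E[X] = 6 · 13/21 = 26/7 ≈ 3.7143.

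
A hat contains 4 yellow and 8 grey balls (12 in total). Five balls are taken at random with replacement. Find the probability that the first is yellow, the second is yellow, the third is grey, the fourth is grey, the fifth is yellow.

4/243

Multiply the conditional probability of each draw in order, with replacement (the composition resets each draw).
P = (4/12) · (4/12) · (8/12) · (8/12) · (4/12) = 4/243 ≈ 0.0165.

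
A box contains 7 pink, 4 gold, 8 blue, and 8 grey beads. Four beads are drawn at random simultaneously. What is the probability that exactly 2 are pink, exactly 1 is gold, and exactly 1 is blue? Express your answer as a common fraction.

112/2925

Unordered draws without replacement: count favorable combinations over C(27,4).
Favorable = C(7,2) · C(4,1) · C(8,1) · C(8,0) = 672; total = C(27,4) = 17550.
P = 672/17550 = 112/2925 ≈ 0.0383.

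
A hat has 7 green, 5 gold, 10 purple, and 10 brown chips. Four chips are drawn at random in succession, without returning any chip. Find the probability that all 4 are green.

7/7192

Unordered draws without replacement: count favorable combinations over C(32,4).
Favorable = C(7,4) · C(5,0) · C(10,0) · C(10,0) = 35; total = C(32,4) = 35960.
P = 35/35960 = 7/7192 ≈ 0.0010.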